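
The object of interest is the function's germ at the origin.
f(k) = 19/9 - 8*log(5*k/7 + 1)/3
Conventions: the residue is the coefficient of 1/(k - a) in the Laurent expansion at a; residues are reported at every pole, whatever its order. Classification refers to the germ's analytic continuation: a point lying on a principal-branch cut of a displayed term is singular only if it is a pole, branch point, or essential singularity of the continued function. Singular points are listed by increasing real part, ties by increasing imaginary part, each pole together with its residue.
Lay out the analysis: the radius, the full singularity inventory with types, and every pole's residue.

Radius of convergence at 0: 7/5.
At -7/5: a logarithmic branch point.

Branch term (-8/3)*log(1 - k/(-7/5)): its argument vanishes at k = -7/5, a logarithmic branch point, modulus 7/5.
The radius of convergence is the smallest modulus among the singular points: 7/5.


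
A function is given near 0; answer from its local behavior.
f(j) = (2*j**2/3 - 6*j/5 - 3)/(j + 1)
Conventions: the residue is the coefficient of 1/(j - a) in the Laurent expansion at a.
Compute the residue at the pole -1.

The residue is -17/15.

At the order-1 pole -1 set g(j) = (j - (-1))*f(j) = 2*j**2/3 - 6*j/5 - 3.
Simple pole: residue = g(a) at a = -1, which is -17/15.


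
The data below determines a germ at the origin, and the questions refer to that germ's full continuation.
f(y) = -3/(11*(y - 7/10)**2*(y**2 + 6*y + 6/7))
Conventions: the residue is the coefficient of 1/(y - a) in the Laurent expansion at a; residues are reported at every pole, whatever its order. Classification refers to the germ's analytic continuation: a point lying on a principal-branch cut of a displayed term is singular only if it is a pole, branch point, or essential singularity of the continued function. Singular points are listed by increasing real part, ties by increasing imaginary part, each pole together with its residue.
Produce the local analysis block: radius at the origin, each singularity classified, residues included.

Denominator factor (y - 7/10)^2: pole of order 2 at 7/10, modulus 7/10.
Denominator factor (y**2 + 6*y + 6/7): discriminant 228/7, real irrational roots -3 + (1/7)*sqrt(399) and -3 - (1/7)*sqrt(399); poles of order 1, moduli 3 - (1/7)*sqrt(399) and 3 + (1/7)*sqrt(399).
The radius of convergence is the smallest modulus among the singular points: 3 - (1/7)*sqrt(399).
The factor y**2 + 6*y + 6/7 splits as (y - a)(y - a') with a = -3 - (1/7)*sqrt(399), a' = -3 + (1/7)*sqrt(399). At the order-1 pole a set g(y) = (y - a)*f(y) = [-3/(11*(y - 7/10)**2)] / (y - a').
Simple pole: residue = g(a) at a = -3 - (1/7)*sqrt(399), which is -5439000/165854579 + (5349050/3151237001)*sqrt(399).
The factor y**2 + 6*y + 6/7 splits as (y - a)(y - a') with a = -3 + (1/7)*sqrt(399), a' = -3 - (1/7)*sqrt(399). At the order-1 pole a set g(y) = (y - a)*f(y) = [-3/(11*(y - 7/10)**2)] / (y - a').
Simple pole: residue = g(a) at a = -3 + (1/7)*sqrt(399), which is -5439000/165854579 - (5349050/3151237001)*sqrt(399).
At the order-2 pole 7/10 set g(y) = (y - (7/10))^2*f(y) = -3/(11*(y**2 + 6*y + 6/7)).
Order-2 pole: residue = g'(a); g'(7/10) = 10878000/165854579, so the residue is 10878000/165854579.
List the singular points by increasing real part (a conjugate pair: the negative imaginary part first).

Radius of convergence at 0: 3 - (1/7)*sqrt(399).
At -3 - (1/7)*sqrt(399): a pole of order 1; residue -5439000/165854579 + (5349050/3151237001)*sqrt(399).
At -3 + (1/7)*sqrt(399): a pole of order 1; residue -5439000/165854579 - (5349050/3151237001)*sqrt(399).
At 7/10: a pole of order 2; residue 10878000/165854579.


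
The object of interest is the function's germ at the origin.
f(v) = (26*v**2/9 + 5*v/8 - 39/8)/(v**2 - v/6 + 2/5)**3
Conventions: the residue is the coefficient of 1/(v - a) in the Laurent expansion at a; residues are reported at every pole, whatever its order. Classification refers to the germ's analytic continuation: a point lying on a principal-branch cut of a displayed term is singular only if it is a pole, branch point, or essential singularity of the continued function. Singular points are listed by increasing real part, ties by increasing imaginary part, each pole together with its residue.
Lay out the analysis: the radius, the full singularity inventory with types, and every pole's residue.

Radius of convergence at 0: (1/5)*sqrt(10).
At (1/12) - ((1/60)*sqrt(1415))*i: a pole of order 3; residue -((5160570/22665187)*sqrt(1415))*i.
At (1/12) + ((1/60)*sqrt(1415))*i: a pole of order 3; residue ((5160570/22665187)*sqrt(1415))*i.

Denominator factor (v**2 - v/6 + 2/5)^3: discriminant -283/180, complex-conjugate roots (1/12) + ((1/60)*sqrt(1415))*i and (1/12) - ((1/60)*sqrt(1415))*i; poles of order 3, moduli (1/5)*sqrt(10) and (1/5)*sqrt(10).
The radius of convergence is the smallest modulus among the singular points: (1/5)*sqrt(10).
The factor v**2 - v/6 + 2/5 splits as (v - a)(v - a') with a = (1/12) - ((1/60)*sqrt(1415))*i, a' = (1/12) + ((1/60)*sqrt(1415))*i. At the order-3 pole a set g(v) = (v - a)^3*f(v) = [26*v**2/9 + 5*v/8 - 39/8] / (v - a')^3.
Order-3 pole: residue = g''(a)/2; g''((1/12) - ((1/60)*sqrt(1415))*i) = -((10321140/22665187)*sqrt(1415))*i, so the residue is -((5160570/22665187)*sqrt(1415))*i.
The factor v**2 - v/6 + 2/5 splits as (v - a)(v - a') with a = (1/12) + ((1/60)*sqrt(1415))*i, a' = (1/12) - ((1/60)*sqrt(1415))*i. At the order-3 pole a set g(v) = (v - a)^3*f(v) = [26*v**2/9 + 5*v/8 - 39/8] / (v - a')^3.
Order-3 pole: residue = g''(a)/2; g''((1/12) + ((1/60)*sqrt(1415))*i) = ((10321140/22665187)*sqrt(1415))*i, so the residue is ((5160570/22665187)*sqrt(1415))*i.
List the singular points by increasing real part (a conjugate pair: the negative imaginary part first).


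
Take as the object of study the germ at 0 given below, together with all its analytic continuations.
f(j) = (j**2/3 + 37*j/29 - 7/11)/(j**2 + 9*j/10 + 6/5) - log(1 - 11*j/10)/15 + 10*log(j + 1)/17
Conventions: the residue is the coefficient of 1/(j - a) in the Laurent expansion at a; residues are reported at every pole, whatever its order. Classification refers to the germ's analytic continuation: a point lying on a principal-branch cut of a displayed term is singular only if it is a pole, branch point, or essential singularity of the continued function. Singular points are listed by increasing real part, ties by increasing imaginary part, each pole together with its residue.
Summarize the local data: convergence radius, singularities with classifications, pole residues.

Radius of convergence at 0: 10/11.
At -1: a logarithmic branch point.
At (-9/20) - ((1/20)*sqrt(399))*i: a pole of order 1; residue (283/580) - ((31379/848540)*sqrt(399))*i.
At (-9/20) + ((1/20)*sqrt(399))*i: a pole of order 1; residue (283/580) + ((31379/848540)*sqrt(399))*i.
At 10/11: a logarithmic branch point.

Denominator factor (j**2 + 9*j/10 + 6/5): discriminant -399/100, complex-conjugate roots (-9/20) + ((1/20)*sqrt(399))*i and (-9/20) - ((1/20)*sqrt(399))*i; poles of order 1, moduli (1/5)*sqrt(30) and (1/5)*sqrt(30).
Branch term (10/17)*log(1 - j/(-1)): its argument vanishes at j = -1, a logarithmic branch point, modulus 1.
Branch term (-1/15)*log(1 - j/(10/11)): its argument vanishes at j = 10/11, a logarithmic branch point, modulus 10/11.
The radius of convergence is the smallest modulus among the singular points: 10/11.
The branch terms are analytic at (-9/20) - ((1/20)*sqrt(399))*i and contribute nothing to the residue; only the rational part matters.
The factor j**2 + 9*j/10 + 6/5 splits as (j - a)(j - a') with a = (-9/20) - ((1/20)*sqrt(399))*i, a' = (-9/20) + ((1/20)*sqrt(399))*i. At the order-1 pole a set g(j) = (j - a)*(rational part) = [j**2/3 + 37*j/29 - 7/11] / (j - a').
Simple pole: residue = g(a) at a = (-9/20) - ((1/20)*sqrt(399))*i, which is (283/580) - ((31379/848540)*sqrt(399))*i.
The branch terms are analytic at (-9/20) + ((1/20)*sqrt(399))*i and contribute nothing to the residue; only the rational part matters.
The factor j**2 + 9*j/10 + 6/5 splits as (j - a)(j - a') with a = (-9/20) + ((1/20)*sqrt(399))*i, a' = (-9/20) - ((1/20)*sqrt(399))*i. At the order-1 pole a set g(j) = (j - a)*(rational part) = [j**2/3 + 37*j/29 - 7/11] / (j - a').
Simple pole: residue = g(a) at a = (-9/20) + ((1/20)*sqrt(399))*i, which is (283/580) + ((31379/848540)*sqrt(399))*i.
List the singular points by increasing real part (a conjugate pair: the negative imaginary part first).


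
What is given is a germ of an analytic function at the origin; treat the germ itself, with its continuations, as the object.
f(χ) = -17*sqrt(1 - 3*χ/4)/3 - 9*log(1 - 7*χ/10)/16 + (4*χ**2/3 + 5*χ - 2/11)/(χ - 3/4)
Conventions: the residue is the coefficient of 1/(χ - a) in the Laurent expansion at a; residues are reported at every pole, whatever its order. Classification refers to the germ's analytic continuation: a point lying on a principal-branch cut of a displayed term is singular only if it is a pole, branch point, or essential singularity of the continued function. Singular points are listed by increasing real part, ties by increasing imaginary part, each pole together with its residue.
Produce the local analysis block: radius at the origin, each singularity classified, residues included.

Radius of convergence at 0: 3/4.
At 3/4: a pole of order 1; residue 95/22.
At 4/3: an algebraic (square-root) branch point.
At 10/7: a logarithmic branch point.

Denominator factor (χ - 3/4): pole of order 1 at 3/4, modulus 3/4.
Branch term (-9/16)*log(1 - χ/(10/7)): its argument vanishes at χ = 10/7, a logarithmic branch point, modulus 10/7.
Branch term (-17/3)*sqrt(1 - χ/(4/3)): its argument vanishes at χ = 4/3, a square-root branch point, modulus 4/3.
The radius of convergence is the smallest modulus among the singular points: 3/4.
The branch terms are analytic at 3/4 and contribute nothing to the residue; only the rational part matters.
At the order-1 pole 3/4 set g(χ) = (χ - (3/4))*(rational part) = 4*χ**2/3 + 5*χ - 2/11.
Simple pole: residue = g(a) at a = 3/4, which is 95/22.
List the singular points by increasing real part (a conjugate pair: the negative imaginary part first).


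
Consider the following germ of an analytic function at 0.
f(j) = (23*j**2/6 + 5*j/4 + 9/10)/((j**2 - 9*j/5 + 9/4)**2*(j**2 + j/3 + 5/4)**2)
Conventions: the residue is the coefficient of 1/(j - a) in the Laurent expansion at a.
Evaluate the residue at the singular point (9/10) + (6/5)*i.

The residue is (2390971/45587700) - (169707257/486268800)*i.

The factor j**2 - 9*j/5 + 9/4 splits as (j - a)(j - a') with a = (9/10) + (6/5)*i, a' = (9/10) - (6/5)*i. At the order-2 pole a set g(j) = (j - a)^2*f(j) = [(23*j**2/6 + 5*j/4 + 9/10)/(j**2 + j/3 + 5/4)**2] / (j - a')^2.
Order-2 pole: residue = g'(a); g'((9/10) + (6/5)*i) = (2390971/45587700) - (169707257/486268800)*i, so the residue is (2390971/45587700) - (169707257/486268800)*i.


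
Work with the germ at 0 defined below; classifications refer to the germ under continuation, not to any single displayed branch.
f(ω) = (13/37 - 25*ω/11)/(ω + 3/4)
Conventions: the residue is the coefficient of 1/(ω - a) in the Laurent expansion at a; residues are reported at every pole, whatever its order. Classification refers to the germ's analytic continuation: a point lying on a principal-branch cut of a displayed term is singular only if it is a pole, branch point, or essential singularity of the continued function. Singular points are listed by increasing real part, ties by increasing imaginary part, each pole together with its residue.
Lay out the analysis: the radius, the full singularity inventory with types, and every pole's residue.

Radius of convergence at 0: 3/4.
At -3/4: a pole of order 1; residue 3347/1628.

Denominator factor (ω + 3/4): pole of order 1 at -3/4, modulus 3/4.
The radius of convergence is the smallest modulus among the singular points: 3/4.
At the order-1 pole -3/4 set g(ω) = (ω - (-3/4))*f(ω) = 13/37 - 25*ω/11.
Simple pole: residue = g(a) at a = -3/4, which is 3347/1628.


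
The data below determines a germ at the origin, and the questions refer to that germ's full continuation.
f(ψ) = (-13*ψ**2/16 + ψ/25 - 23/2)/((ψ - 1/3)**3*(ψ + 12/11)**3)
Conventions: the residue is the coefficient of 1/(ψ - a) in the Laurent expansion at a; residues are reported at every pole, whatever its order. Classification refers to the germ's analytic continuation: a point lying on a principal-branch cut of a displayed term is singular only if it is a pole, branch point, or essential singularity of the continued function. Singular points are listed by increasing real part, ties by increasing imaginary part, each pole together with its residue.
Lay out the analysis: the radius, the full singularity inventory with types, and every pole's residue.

Radius of convergence at 0: 1/3.
At -12/11: a pole of order 3; residue 43184378853/3669520112.
At 1/3: a pole of order 3; residue -43184378853/3669520112.

Denominator factor (ψ + 12/11)^3: pole of order 3 at -12/11, modulus 12/11.
Denominator factor (ψ - 1/3)^3: pole of order 3 at 1/3, modulus 1/3.
The radius of convergence is the smallest modulus among the singular points: 1/3.
At the order-3 pole -12/11 set g(ψ) = (ψ - (-12/11))^3*f(ψ) = (-13*ψ**2/16 + ψ/25 - 23/2)/(ψ - 1/3)**3.
Order-3 pole: residue = g''(a)/2; g''(-12/11) = 43184378853/1834760056, so the residue is 43184378853/3669520112.
At the order-3 pole 1/3 set g(ψ) = (ψ - (1/3))^3*f(ψ) = (-13*ψ**2/16 + ψ/25 - 23/2)/(ψ + 12/11)**3.
Order-3 pole: residue = g''(a)/2; g''(1/3) = -43184378853/1834760056, so the residue is -43184378853/3669520112.
List the singular points by increasing real part (a conjugate pair: the negative imaginary part first).


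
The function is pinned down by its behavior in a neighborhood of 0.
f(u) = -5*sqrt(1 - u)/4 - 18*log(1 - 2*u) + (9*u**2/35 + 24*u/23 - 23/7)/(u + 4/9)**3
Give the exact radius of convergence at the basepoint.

The radius of convergence is 4/9.

Denominator factor (u + 4/9)^3: pole of order 3 at -4/9, modulus 4/9.
Branch term (-5/4)*sqrt(1 - u/(1)): its argument vanishes at u = 1, a square-root branch point, modulus 1.
Branch term (-18)*log(1 - u/(1/2)): its argument vanishes at u = 1/2, a logarithmic branch point, modulus 1/2.
The radius of convergence is the smallest modulus among the singular points: 4/9.


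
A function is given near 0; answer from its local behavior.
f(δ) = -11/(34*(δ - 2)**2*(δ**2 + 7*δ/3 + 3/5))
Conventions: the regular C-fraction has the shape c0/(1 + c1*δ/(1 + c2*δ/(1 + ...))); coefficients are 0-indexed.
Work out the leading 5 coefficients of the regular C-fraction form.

Taylor coefficients (expand at 0): a_0 = -55/408, a_1 = 715/1836, a_2 = -183865/132192, a_3 = 328405/69984, a_4 = -684121075/42830208.
c0 = a_0 = -55/408. Peel one level at a time: if S = 1 + c*δ/S' with S'(0) = 1, then c is the δ-coefficient of S and S' = c*δ/(S - 1).
S_1 = c0/f = 1 + (26/9)*δ + (-71/36)*δ^2 + ...; c1 = 26/9.
S_2 = c1*δ/(S_1 - 1) = 1 + (71/104)*δ + (7641/10816)*δ^2 + ...; c2 = 71/104.
S_3 = c2*δ/(S_2 - 1) = 1 + (-7641/7384)*δ + (1690/5041)*δ^2 + ...; c3 = -7641/7384.
S_4 = c3*δ/(S_3 - 1) = 1 + (175760/542511)*δ + ...; c4 = 175760/542511.

The regular C-fraction coefficients are [-55/408, 26/9, 71/104, -7641/7384, 175760/542511].


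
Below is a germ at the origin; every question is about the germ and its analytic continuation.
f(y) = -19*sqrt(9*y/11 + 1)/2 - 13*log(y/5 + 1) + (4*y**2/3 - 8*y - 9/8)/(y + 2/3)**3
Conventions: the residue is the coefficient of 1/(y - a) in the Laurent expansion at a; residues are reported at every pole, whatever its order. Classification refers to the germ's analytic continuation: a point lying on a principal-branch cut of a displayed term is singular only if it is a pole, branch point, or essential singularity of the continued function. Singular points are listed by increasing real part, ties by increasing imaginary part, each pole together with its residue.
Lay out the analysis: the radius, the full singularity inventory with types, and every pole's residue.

Denominator factor (y + 2/3)^3: pole of order 3 at -2/3, modulus 2/3.
Branch term (-13)*log(1 - y/(-5)): its argument vanishes at y = -5, a logarithmic branch point, modulus 5.
Branch term (-19/2)*sqrt(1 - y/(-11/9)): its argument vanishes at y = -11/9, a square-root branch point, modulus 11/9.
The radius of convergence is the smallest modulus among the singular points: 2/3.
The branch terms are analytic at -2/3 and contribute nothing to the residue; only the rational part matters.
At the order-3 pole -2/3 set g(y) = (y - (-2/3))^3*(rational part) = 4*y**2/3 - 8*y - 9/8.
Order-3 pole: residue = g''(a)/2; g''(-2/3) = 8/3, so the residue is 4/3.
List the singular points by increasing real part (a conjugate pair: the negative imaginary part first).

Radius of convergence at 0: 2/3.
At -5: a logarithmic branch point.
At -11/9: an algebraic (square-root) branch point.
At -2/3: a pole of order 3; residue 4/3.


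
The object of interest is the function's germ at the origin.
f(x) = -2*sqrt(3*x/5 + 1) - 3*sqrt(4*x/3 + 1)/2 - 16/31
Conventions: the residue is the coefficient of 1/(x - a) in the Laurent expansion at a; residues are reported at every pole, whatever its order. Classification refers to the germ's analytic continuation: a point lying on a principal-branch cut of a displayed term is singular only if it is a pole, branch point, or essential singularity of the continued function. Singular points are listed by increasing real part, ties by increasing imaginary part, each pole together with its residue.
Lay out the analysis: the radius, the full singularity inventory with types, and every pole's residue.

Radius of convergence at 0: 3/4.
At -5/3: an algebraic (square-root) branch point.
At -3/4: an algebraic (square-root) branch point.

Branch term (-3/2)*sqrt(1 - x/(-3/4)): its argument vanishes at x = -3/4, a square-root branch point, modulus 3/4.
Branch term (-2)*sqrt(1 - x/(-5/3)): its argument vanishes at x = -5/3, a square-root branch point, modulus 5/3.
The radius of convergence is the smallest modulus among the singular points: 3/4.
List the singular points by increasing real part (a conjugate pair: the negative imaginary part first).


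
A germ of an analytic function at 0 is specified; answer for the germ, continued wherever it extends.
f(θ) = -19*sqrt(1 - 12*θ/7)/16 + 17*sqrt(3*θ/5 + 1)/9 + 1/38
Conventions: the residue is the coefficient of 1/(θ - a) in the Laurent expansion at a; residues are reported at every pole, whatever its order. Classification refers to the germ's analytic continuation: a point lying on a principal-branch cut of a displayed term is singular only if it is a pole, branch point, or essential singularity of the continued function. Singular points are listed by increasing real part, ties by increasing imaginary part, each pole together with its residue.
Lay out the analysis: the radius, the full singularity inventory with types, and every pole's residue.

Branch term (-19/16)*sqrt(1 - θ/(7/12)): its argument vanishes at θ = 7/12, a square-root branch point, modulus 7/12.
Branch term (17/9)*sqrt(1 - θ/(-5/3)): its argument vanishes at θ = -5/3, a square-root branch point, modulus 5/3.
The radius of convergence is the smallest modulus among the singular points: 7/12.
List the singular points by increasing real part (a conjugate pair: the negative imaginary part first).

Radius of convergence at 0: 7/12.
At -5/3: an algebraic (square-root) branch point.
At 7/12: an algebraic (square-root) branch point.


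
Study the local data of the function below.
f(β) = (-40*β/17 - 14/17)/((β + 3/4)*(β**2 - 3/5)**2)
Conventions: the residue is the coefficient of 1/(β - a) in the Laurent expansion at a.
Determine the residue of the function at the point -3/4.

At the order-1 pole -3/4 set g(β) = (β - (-3/4))*f(β) = (-40*β/17 - 14/17)/(β**2 - 3/5)**2.
Simple pole: residue = g(a) at a = -3/4, which is 102400/153.

The residue is 102400/153.


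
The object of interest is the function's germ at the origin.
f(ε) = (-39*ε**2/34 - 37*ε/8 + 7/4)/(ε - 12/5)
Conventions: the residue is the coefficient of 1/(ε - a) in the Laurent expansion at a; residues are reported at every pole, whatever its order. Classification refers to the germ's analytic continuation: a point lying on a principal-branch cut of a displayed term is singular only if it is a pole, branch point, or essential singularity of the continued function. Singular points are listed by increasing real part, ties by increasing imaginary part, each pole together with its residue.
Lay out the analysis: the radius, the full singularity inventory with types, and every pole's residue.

Denominator factor (ε - 12/5): pole of order 1 at 12/5, modulus 12/5.
The radius of convergence is the smallest modulus among the singular points: 12/5.
At the order-1 pole 12/5 set g(ε) = (ε - (12/5))*f(ε) = -39*ε**2/34 - 37*ε/8 + 7/4.
Simple pole: residue = g(a) at a = 12/5, which is -27127/1700.

Radius of convergence at 0: 12/5.
At 12/5: a pole of order 1; residue -27127/1700.


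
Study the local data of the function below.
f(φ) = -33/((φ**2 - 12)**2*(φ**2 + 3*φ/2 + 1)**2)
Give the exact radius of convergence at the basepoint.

Denominator factor (φ**2 - 12)^2: discriminant 48, real irrational roots (2)*sqrt(3) and -(2)*sqrt(3); poles of order 2, moduli (2)*sqrt(3) and (2)*sqrt(3).
Denominator factor (φ**2 + 3*φ/2 + 1)^2: discriminant -7/4, complex-conjugate roots (-3/4) + ((1/4)*sqrt(7))*i and (-3/4) - ((1/4)*sqrt(7))*i; poles of order 2, moduli 1 and 1.
The radius of convergence is the smallest modulus among the singular points: 1.

The radius of convergence is 1.


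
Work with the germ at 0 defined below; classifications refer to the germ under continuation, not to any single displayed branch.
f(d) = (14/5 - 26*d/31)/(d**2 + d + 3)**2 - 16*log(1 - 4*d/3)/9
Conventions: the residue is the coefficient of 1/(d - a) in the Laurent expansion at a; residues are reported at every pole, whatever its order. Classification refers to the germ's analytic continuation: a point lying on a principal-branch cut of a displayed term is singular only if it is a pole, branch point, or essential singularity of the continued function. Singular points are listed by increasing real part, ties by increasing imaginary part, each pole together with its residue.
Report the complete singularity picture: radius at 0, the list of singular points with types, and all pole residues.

Denominator factor (d**2 + d + 3)^2: discriminant -11, complex-conjugate roots (-1/2) + ((1/2)*sqrt(11))*i and (-1/2) - ((1/2)*sqrt(11))*i; poles of order 2, moduli sqrt(3) and sqrt(3).
Branch term (-16/9)*log(1 - d/(3/4)): its argument vanishes at d = 3/4, a logarithmic branch point, modulus 3/4.
The radius of convergence is the smallest modulus among the singular points: 3/4.
The branch term is analytic at (-1/2) - ((1/2)*sqrt(11))*i and contributes nothing to the residue; only the rational part matters.
The factor d**2 + d + 3 splits as (d - a)(d - a') with a = (-1/2) - ((1/2)*sqrt(11))*i, a' = (-1/2) + ((1/2)*sqrt(11))*i. At the order-2 pole a set g(d) = (d - a)^2*(rational part) = [14/5 - 26*d/31] / (d - a')^2.
Order-2 pole: residue = g'(a); g'((-1/2) - ((1/2)*sqrt(11))*i) = ((998/18755)*sqrt(11))*i, so the residue is ((998/18755)*sqrt(11))*i.
The branch term is analytic at (-1/2) + ((1/2)*sqrt(11))*i and contributes nothing to the residue; only the rational part matters.
The factor d**2 + d + 3 splits as (d - a)(d - a') with a = (-1/2) + ((1/2)*sqrt(11))*i, a' = (-1/2) - ((1/2)*sqrt(11))*i. At the order-2 pole a set g(d) = (d - a)^2*(rational part) = [14/5 - 26*d/31] / (d - a')^2.
Order-2 pole: residue = g'(a); g'((-1/2) + ((1/2)*sqrt(11))*i) = -((998/18755)*sqrt(11))*i, so the residue is -((998/18755)*sqrt(11))*i.
List the singular points by increasing real part (a conjugate pair: the negative imaginary part first).

Radius of convergence at 0: 3/4.
At (-1/2) - ((1/2)*sqrt(11))*i: a pole of order 2; residue ((998/18755)*sqrt(11))*i.
At (-1/2) + ((1/2)*sqrt(11))*i: a pole of order 2; residue -((998/18755)*sqrt(11))*i.
At 3/4: a logarithmic branch point.


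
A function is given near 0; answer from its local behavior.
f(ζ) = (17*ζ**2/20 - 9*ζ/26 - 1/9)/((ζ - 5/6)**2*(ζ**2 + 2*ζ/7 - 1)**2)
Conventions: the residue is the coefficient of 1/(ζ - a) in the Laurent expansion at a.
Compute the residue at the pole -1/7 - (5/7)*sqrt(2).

The residue is -4998294/3757 + (35344142323/37570000)*sqrt(2).

The factor ζ**2 + 2*ζ/7 - 1 splits as (ζ - a)(ζ - a') with a = -1/7 - (5/7)*sqrt(2), a' = -1/7 + (5/7)*sqrt(2). At the order-2 pole a set g(ζ) = (ζ - a)^2*f(ζ) = [(17*ζ**2/20 - 9*ζ/26 - 1/9)/(ζ - 5/6)**2] / (ζ - a')^2.
Order-2 pole: residue = g'(a); g'(-1/7 - (5/7)*sqrt(2)) = -4998294/3757 + (35344142323/37570000)*sqrt(2), so the residue is -4998294/3757 + (35344142323/37570000)*sqrt(2).


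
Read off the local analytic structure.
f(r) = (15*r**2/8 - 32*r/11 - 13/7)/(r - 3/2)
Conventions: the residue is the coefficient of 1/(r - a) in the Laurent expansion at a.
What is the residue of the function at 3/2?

At the order-1 pole 3/2 set g(r) = (r - (3/2))*f(r) = 15*r**2/8 - 32*r/11 - 13/7.
Simple pole: residue = g(a) at a = 3/2, which is -4933/2464.

The residue is -4933/2464.


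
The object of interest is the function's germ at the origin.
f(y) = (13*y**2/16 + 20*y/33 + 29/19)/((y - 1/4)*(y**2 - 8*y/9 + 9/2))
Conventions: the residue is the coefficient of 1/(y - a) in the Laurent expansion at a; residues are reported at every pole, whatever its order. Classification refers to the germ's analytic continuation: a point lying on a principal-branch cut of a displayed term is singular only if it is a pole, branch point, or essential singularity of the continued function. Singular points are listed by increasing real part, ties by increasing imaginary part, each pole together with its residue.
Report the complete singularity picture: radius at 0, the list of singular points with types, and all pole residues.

Denominator factor (y**2 - 8*y/9 + 9/2): discriminant -1394/81, complex-conjugate roots (4/9) + ((1/18)*sqrt(1394))*i and (4/9) - ((1/18)*sqrt(1394))*i; poles of order 1, moduli (3/2)*sqrt(2) and (3/2)*sqrt(2).
Denominator factor (y - 1/4): pole of order 1 at 1/4, modulus 1/4.
The radius of convergence is the smallest modulus among the singular points: 1/4.
At the order-1 pole 1/4 set g(y) = (y - (1/4))*f(y) = (13*y**2/16 + 20*y/33 + 29/19)/(y**2 - 8*y/9 + 9/2).
Simple pole: residue = g(a) at a = 1/4, which is 832389/2090000.
The factor y**2 - 8*y/9 + 9/2 splits as (y - a)(y - a') with a = (4/9) - ((1/18)*sqrt(1394))*i, a' = (4/9) + ((1/18)*sqrt(1394))*i. At the order-1 pole a set g(y) = (y - a)*f(y) = [(13*y**2/16 + 20*y/33 + 29/19)/(y - 1/4)] / (y - a').
Simple pole: residue = g(a) at a = (4/9) - ((1/18)*sqrt(1394))*i, which is (108217/522500) + ((690293/85690000)*sqrt(1394))*i.
The factor y**2 - 8*y/9 + 9/2 splits as (y - a)(y - a') with a = (4/9) + ((1/18)*sqrt(1394))*i, a' = (4/9) - ((1/18)*sqrt(1394))*i. At the order-1 pole a set g(y) = (y - a)*f(y) = [(13*y**2/16 + 20*y/33 + 29/19)/(y - 1/4)] / (y - a').
Simple pole: residue = g(a) at a = (4/9) + ((1/18)*sqrt(1394))*i, which is (108217/522500) - ((690293/85690000)*sqrt(1394))*i.
List the singular points by increasing real part (a conjugate pair: the negative imaginary part first).

Radius of convergence at 0: 1/4.
At 1/4: a pole of order 1; residue 832389/2090000.
At (4/9) - ((1/18)*sqrt(1394))*i: a pole of order 1; residue (108217/522500) + ((690293/85690000)*sqrt(1394))*i.
At (4/9) + ((1/18)*sqrt(1394))*i: a pole of order 1; residue (108217/522500) - ((690293/85690000)*sqrt(1394))*i.


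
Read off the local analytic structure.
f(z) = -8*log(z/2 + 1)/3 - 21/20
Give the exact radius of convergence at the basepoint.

Branch term (-8/3)*log(1 - z/(-2)): its argument vanishes at z = -2, a logarithmic branch point, modulus 2.
The radius of convergence is the smallest modulus among the singular points: 2.

The radius of convergence is 2.


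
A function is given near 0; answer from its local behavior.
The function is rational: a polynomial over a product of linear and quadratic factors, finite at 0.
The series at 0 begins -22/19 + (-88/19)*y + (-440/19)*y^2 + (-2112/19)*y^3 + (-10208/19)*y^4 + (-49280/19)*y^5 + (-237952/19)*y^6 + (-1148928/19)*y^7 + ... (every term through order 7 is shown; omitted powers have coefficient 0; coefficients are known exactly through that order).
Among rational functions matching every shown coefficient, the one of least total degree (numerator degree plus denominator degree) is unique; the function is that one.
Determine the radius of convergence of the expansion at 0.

The radius of convergence is -1/2 + (1/2)*sqrt(2).

No rational of total degree below 2 reproduces all 8 coefficients; solving the [0/2] Pade equations on them gives f(y) = 11/(38*(y**2 + y - 1/4)), whose expansion matches every shown term.
Denominator factor (y**2 + y - 1/4): discriminant 2, real irrational roots -1/2 + (1/2)*sqrt(2) and -1/2 - (1/2)*sqrt(2); poles of order 1, moduli -1/2 + (1/2)*sqrt(2) and 1/2 + (1/2)*sqrt(2).
The radius of convergence is the smallest modulus among the singular points: -1/2 + (1/2)*sqrt(2).


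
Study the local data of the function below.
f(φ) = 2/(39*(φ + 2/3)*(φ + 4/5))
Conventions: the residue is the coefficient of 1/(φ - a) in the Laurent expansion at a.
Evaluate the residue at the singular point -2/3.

At the order-1 pole -2/3 set g(φ) = (φ - (-2/3))*f(φ) = 2/(39*(φ + 4/5)).
Simple pole: residue = g(a) at a = -2/3, which is 5/13.

The residue is 5/13.


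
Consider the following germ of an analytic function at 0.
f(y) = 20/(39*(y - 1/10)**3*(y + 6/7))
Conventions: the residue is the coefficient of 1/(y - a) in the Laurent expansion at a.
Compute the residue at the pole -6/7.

At the order-1 pole -6/7 set g(y) = (y - (-6/7))*f(y) = 20/(39*(y - 1/10)**3).
Simple pole: residue = g(a) at a = -6/7, which is -6860000/11729757.

The residue is -6860000/11729757.


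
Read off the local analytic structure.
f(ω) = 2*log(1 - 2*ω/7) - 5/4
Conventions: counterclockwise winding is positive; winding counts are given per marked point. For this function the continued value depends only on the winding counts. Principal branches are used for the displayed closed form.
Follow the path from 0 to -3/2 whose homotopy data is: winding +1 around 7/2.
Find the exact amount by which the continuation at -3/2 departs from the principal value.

The rational part is single-valued and drops out of the difference; each branch term changes only by its own monodromy.
(2)*log(1 - ω/(7/2)): each positive loop around 7/2 adds 2*pi*i to the log, so winding +1 contributes (2)*(1)*2*pi*i = (4)*pi*i.
Summing the contributions at ω = -3/2 gives (4)*pi*i.

Continued minus principal equals (4)*pi*i.


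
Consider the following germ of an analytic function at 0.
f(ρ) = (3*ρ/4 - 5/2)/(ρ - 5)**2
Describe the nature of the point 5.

The point is a pole of order 2.

The denominator factor ρ - 5 vanishes at 5 and appears to the power 2; the numerator there equals 5/4, nonzero, and no other factor vanishes.
Hence a pole whose order is the multiplicity, 2.


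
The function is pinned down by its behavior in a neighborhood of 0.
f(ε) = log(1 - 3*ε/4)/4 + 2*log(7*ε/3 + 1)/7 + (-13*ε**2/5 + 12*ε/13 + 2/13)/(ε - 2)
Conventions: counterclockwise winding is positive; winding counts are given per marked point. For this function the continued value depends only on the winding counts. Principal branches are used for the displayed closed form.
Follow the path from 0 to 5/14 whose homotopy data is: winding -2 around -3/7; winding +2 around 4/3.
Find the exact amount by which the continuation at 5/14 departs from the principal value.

Continued minus principal equals -(1/7)*pi*i.

The rational part is single-valued and drops out of the difference; each branch term changes only by its own monodromy.
(1/4)*log(1 - ε/(4/3)): each positive loop around 4/3 adds 2*pi*i to the log, so winding +2 contributes (1/4)*(2)*2*pi*i = pi*i.
(2/7)*log(1 - ε/(-3/7)): each positive loop around -3/7 adds 2*pi*i to the log, so winding -2 contributes (2/7)*(-2)*2*pi*i = -(8/7)*pi*i.
Summing the contributions at ε = 5/14 gives -(1/7)*pi*i.


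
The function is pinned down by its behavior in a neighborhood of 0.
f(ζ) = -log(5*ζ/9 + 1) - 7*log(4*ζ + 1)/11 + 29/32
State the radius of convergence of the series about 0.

The radius of convergence is 1/4.

Branch term (-7/11)*log(1 - ζ/(-1/4)): its argument vanishes at ζ = -1/4, a logarithmic branch point, modulus 1/4.
Branch term (-1)*log(1 - ζ/(-9/5)): its argument vanishes at ζ = -9/5, a logarithmic branch point, modulus 9/5.
The radius of convergence is the smallest modulus among the singular points: 1/4.


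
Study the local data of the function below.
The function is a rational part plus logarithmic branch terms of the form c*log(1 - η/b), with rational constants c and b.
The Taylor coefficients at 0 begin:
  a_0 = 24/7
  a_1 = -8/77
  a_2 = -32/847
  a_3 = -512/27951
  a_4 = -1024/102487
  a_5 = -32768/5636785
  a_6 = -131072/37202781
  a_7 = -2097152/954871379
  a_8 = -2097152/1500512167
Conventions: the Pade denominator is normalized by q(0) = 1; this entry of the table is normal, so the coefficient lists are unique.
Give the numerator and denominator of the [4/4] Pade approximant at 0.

The Pade approximant has numerator coefficients [24/7, -56/11, 14496/5929, -80384/195657, 173056/10761135]; denominator coefficients [1, -16/11, 576/847, -1024/9317, 2048/512435].

Taylor coefficients needed (read off): a_0 = 24/7, a_1 = -8/77, a_2 = -32/847, a_3 = -512/27951, a_4 = -1024/102487, a_5 = -32768/5636785, a_6 = -131072/37202781, a_7 = -2097152/954871379, a_8 = -2097152/1500512167.
Write the denominator as Q(η) = 1 + q1*η + q2*η^2 + q3*η^3 + q4*η^4. Requiring Q*f - P = O(η^9) with deg P <= 4 kills the coefficients of η^5..η^8 in Q*f:
  η^5: a_5 + q1*a_4 + q2*a_3 + q3*a_2 + q4*a_1 = 0, i.e. -32768/5636785 + (-1024/102487)*q1 + (-512/27951)*q2 + (-32/847)*q3 + (-8/77)*q4 = 0.
  η^6: a_6 + q1*a_5 + q2*a_4 + q3*a_3 + q4*a_2 = 0, i.e. -131072/37202781 + (-32768/5636785)*q1 + (-1024/102487)*q2 + (-512/27951)*q3 + (-32/847)*q4 = 0.
  η^7: a_7 + q1*a_6 + q2*a_5 + q3*a_4 + q4*a_3 = 0, i.e. -2097152/954871379 + (-131072/37202781)*q1 + (-32768/5636785)*q2 + (-1024/102487)*q3 + (-512/27951)*q4 = 0.
  η^8: a_8 + q1*a_7 + q2*a_6 + q3*a_5 + q4*a_4 = 0, i.e. -2097152/1500512167 + (-2097152/954871379)*q1 + (-131072/37202781)*q2 + (-32768/5636785)*q3 + (-1024/102487)*q4 = 0.
Solving this linear system: q1 = -16/11, q2 = 576/847, q3 = -1024/9317, q4 = 2048/512435.
The numerator is Q*f truncated at degree 4: P0 = a_0 = 24/7; P1 = a_1 + q1*a_0 = -56/11; P2 = a_2 + q1*a_1 + q2*a_0 = 14496/5929; P3 = a_3 + q1*a_2 + q2*a_1 + q3*a_0 = -80384/195657; P4 = a_4 + q1*a_3 + q2*a_2 + q3*a_1 + q4*a_0 = 173056/10761135.


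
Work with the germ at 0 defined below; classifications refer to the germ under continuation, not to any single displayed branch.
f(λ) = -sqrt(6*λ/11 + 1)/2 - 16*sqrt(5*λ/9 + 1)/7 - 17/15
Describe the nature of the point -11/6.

The term (-1/2)*sqrt(1 - λ/(-11/6)) has argument 1 - -11/6/(-11/6) = 0 at -11/6: a square-root (algebraic, two-sheeted) branch point; the remaining terms are analytic or single-valued there.

The point is an algebraic (square-root) branch point.


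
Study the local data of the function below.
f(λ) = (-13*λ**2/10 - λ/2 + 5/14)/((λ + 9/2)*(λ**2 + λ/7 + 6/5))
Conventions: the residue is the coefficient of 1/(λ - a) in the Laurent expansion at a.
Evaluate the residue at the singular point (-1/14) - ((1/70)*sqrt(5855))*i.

The factor λ**2 + λ/7 + 6/5 splits as (λ - a)(λ - a') with a = (-1/14) - ((1/70)*sqrt(5855))*i, a' = (-1/14) + ((1/70)*sqrt(5855))*i. At the order-1 pole a set g(λ) = (λ - a)*f(λ) = [(-13*λ**2/10 - λ/2 + 5/14)/(λ + 9/2)] / (λ - a').
Simple pole: residue = g(a) at a = (-1/14) - ((1/70)*sqrt(5855))*i, which is (-1166/14565) + ((40249/17055615)*sqrt(5855))*i.

The residue is (-1166/14565) + ((40249/17055615)*sqrt(5855))*i.


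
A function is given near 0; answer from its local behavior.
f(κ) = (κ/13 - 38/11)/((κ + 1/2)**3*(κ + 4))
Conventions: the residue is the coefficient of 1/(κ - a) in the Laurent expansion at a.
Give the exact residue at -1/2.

At the order-3 pole -1/2 set g(κ) = (κ - (-1/2))^3*f(κ) = (κ/13 - 38/11)/(κ + 4).
Order-3 pole: residue = g''(a)/2; g''(-1/2) = -8608/49049, so the residue is -4304/49049.

The residue is -4304/49049.


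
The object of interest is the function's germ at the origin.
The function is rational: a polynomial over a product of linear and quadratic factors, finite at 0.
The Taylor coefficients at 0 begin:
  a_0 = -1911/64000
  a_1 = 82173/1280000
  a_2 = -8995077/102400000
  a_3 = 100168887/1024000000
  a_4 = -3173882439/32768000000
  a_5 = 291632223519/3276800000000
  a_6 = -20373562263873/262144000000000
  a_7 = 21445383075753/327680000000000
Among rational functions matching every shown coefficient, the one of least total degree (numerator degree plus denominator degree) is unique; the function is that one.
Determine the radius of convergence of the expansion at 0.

The radius of convergence is 10/7.

No rational of total degree below 4 reproduces all 8 coefficients; solving the [0/4] Pade equations on them gives f(j) = -13/(30*(j + 10/7)**2*(j + 8/3)**2), whose expansion matches every shown term.
Denominator factor (j + 8/3)^2: pole of order 2 at -8/3, modulus 8/3.
Denominator factor (j + 10/7)^2: pole of order 2 at -10/7, modulus 10/7.
The radius of convergence is the smallest modulus among the singular points: 10/7.


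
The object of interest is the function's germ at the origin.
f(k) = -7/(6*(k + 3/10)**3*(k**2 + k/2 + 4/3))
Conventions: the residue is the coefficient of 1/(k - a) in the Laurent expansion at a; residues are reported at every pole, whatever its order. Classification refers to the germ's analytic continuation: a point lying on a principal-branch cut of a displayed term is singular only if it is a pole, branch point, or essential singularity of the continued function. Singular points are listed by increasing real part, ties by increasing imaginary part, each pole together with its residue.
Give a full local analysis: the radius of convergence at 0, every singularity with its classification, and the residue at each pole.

Radius of convergence at 0: 3/10.
At -3/10: a pole of order 3; residue 4974375/6967871.
At (-1/4) - ((1/12)*sqrt(183))*i: a pole of order 1; residue (-4974375/13935742) + ((3000375/850080262)*sqrt(183))*i.
At (-1/4) + ((1/12)*sqrt(183))*i: a pole of order 1; residue (-4974375/13935742) - ((3000375/850080262)*sqrt(183))*i.

Denominator factor (k**2 + k/2 + 4/3): discriminant -61/12, complex-conjugate roots (-1/4) + ((1/12)*sqrt(183))*i and (-1/4) - ((1/12)*sqrt(183))*i; poles of order 1, moduli (2/3)*sqrt(3) and (2/3)*sqrt(3).
Denominator factor (k + 3/10)^3: pole of order 3 at -3/10, modulus 3/10.
The radius of convergence is the smallest modulus among the singular points: 3/10.
At the order-3 pole -3/10 set g(k) = (k - (-3/10))^3*f(k) = -7/(6*(k**2 + k/2 + 4/3)).
Order-3 pole: residue = g''(a)/2; g''(-3/10) = 9948750/6967871, so the residue is 4974375/6967871.
The factor k**2 + k/2 + 4/3 splits as (k - a)(k - a') with a = (-1/4) - ((1/12)*sqrt(183))*i, a' = (-1/4) + ((1/12)*sqrt(183))*i. At the order-1 pole a set g(k) = (k - a)*f(k) = [-7/(6*(k + 3/10)**3)] / (k - a').
Simple pole: residue = g(a) at a = (-1/4) - ((1/12)*sqrt(183))*i, which is (-4974375/13935742) + ((3000375/850080262)*sqrt(183))*i.
The factor k**2 + k/2 + 4/3 splits as (k - a)(k - a') with a = (-1/4) + ((1/12)*sqrt(183))*i, a' = (-1/4) - ((1/12)*sqrt(183))*i. At the order-1 pole a set g(k) = (k - a)*f(k) = [-7/(6*(k + 3/10)**3)] / (k - a').
Simple pole: residue = g(a) at a = (-1/4) + ((1/12)*sqrt(183))*i, which is (-4974375/13935742) - ((3000375/850080262)*sqrt(183))*i.
List the singular points by increasing real part (a conjugate pair: the negative imaginary part first).


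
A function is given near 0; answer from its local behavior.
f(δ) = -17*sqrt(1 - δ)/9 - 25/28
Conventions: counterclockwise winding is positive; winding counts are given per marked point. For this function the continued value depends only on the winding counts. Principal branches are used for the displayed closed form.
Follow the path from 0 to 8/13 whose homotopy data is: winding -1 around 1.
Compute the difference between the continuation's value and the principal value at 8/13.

Continued minus principal equals (34/117)*sqrt(65).

The rational part is single-valued and drops out of the difference; each branch term changes only by its own monodromy.
(-17/9)*sqrt(1 - δ/(1)): winding -1 is odd, the square root flips sign, contributing -2*(-17/9)*sqrt(1 - (8/13)/(1)) = -2*(-17/9)*sqrt(5/13) = (34/117)*sqrt(65).
Summing the contributions at δ = 8/13 gives (34/117)*sqrt(65).
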